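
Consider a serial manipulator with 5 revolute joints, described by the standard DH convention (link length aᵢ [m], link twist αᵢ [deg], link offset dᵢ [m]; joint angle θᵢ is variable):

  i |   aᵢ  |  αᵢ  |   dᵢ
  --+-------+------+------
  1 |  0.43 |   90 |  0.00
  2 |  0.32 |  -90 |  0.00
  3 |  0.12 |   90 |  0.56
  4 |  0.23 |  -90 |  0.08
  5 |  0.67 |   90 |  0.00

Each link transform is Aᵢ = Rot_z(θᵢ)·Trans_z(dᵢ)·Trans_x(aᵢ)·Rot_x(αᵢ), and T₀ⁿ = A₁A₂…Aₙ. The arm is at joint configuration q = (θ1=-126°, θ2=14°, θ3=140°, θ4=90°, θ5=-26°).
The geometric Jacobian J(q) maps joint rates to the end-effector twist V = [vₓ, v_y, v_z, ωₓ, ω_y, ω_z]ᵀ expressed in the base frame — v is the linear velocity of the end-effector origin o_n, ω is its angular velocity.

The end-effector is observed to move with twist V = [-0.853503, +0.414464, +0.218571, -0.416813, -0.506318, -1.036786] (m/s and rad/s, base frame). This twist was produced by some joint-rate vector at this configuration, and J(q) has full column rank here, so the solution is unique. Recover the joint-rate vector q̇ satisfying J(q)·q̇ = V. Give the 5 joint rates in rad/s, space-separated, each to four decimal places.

o_n = [-0.0279, -0.6566, 1.4641]
J₁: ẑ×o_n = [0.6566, -0.0279, 0.0000], ω = ẑ
J2: z=[-0.8090, 0.5878, 0.0000] o=[-0.2527, -0.3479, 0.0000] → [0.8606, 1.1845, 0.1176, -0.8090, 0.5878, 0.0000]
J3: z=[0.1422, 0.1957, 0.9703] o=[-0.4353, -0.5991, 0.0774] → [0.3272, 0.1981, -0.0879, 0.1422, 0.1957, 0.9703]
J4: z=[0.2531, -0.9548, 0.1555] o=[-0.2408, -0.4626, 0.5985] → [-0.7963, -0.1860, 0.1542, 0.2531, -0.9548, 0.1555]
J5: z=[-0.9569, -0.2235, 0.1853] o=[-0.1878, -0.4940, 0.8342] → [-0.1107, 0.6325, 0.1913, -0.9569, -0.2235, 0.1853]
q̇ = J⁺·V = [-0.7960, 0.3740, -0.3920, 0.6270, 0.2270]

-0.7960 0.3740 -0.3920 0.6270 0.2270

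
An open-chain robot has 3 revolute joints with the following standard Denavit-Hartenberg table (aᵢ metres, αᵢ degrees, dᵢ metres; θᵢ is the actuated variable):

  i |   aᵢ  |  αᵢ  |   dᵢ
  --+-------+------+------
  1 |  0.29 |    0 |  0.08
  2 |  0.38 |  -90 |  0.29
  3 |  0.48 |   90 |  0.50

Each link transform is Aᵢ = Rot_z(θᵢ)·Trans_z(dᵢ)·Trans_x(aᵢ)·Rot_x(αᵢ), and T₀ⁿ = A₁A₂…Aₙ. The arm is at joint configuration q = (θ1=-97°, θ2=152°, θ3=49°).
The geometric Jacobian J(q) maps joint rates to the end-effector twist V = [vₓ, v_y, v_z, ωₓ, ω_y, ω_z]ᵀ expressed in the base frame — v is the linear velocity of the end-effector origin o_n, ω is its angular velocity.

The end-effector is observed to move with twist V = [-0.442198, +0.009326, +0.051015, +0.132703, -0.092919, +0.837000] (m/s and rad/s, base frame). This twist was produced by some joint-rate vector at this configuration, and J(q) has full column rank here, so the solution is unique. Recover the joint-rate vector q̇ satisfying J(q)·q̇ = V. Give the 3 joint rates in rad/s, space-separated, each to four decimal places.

0.8360 0.0010 -0.1620

o_n = [-0.0463, 0.5682, 0.0077]
J₁: ẑ×o_n = [-0.5682, -0.0463, 0.0000], ω = ẑ
J2: z=[0.0000, 0.0000, 1.0000] o=[-0.0353, -0.2878, 0.0800] → [-0.8560, -0.0110, 0.0000, 0.0000, 0.0000, 1.0000]
J3: z=[-0.8192, 0.5736, 0.0000] o=[0.1826, 0.0234, 0.3700] → [-0.2078, -0.2967, -0.3149, -0.8192, 0.5736, 0.0000]
q̇ = J⁺·V = [0.8360, 0.0010, -0.1620]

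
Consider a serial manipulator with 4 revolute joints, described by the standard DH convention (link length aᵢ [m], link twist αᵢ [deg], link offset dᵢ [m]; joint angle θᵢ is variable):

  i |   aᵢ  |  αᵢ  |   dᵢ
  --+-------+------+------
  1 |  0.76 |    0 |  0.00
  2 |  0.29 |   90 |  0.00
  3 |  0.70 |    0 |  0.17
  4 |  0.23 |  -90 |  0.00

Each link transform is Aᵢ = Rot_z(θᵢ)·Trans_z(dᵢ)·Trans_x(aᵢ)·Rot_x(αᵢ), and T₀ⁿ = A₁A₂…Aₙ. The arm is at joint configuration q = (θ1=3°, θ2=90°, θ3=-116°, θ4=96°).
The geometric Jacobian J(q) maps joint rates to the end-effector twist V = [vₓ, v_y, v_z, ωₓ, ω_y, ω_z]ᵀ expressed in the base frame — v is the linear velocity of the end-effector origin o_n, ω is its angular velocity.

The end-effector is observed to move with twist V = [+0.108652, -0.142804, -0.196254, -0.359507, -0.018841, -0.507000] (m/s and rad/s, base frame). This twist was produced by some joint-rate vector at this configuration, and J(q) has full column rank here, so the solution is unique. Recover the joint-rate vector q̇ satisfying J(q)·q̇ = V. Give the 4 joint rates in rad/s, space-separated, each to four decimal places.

-0.3640 -0.1430 0.3860 -0.7460

o_n = [0.9183, 0.2477, -0.7078]
J₁: ẑ×o_n = [-0.2477, 0.9183, 0.0000], ω = ẑ
J2: z=[0.0000, 0.0000, 1.0000] o=[0.7590, 0.0398, 0.0000] → [-0.2079, 0.1593, 0.0000, 0.0000, 0.0000, 1.0000]
J3: z=[0.9986, 0.0523, 0.0000] o=[0.7438, 0.3294, 0.0000] → [-0.0370, 0.7069, -0.0907, 0.9986, 0.0523, 0.0000]
J4: z=[0.9986, 0.0523, 0.0000] o=[0.9296, 0.0318, -0.6292] → [-0.0041, 0.0786, 0.2161, 0.9986, 0.0523, 0.0000]
q̇ = J⁺·V = [-0.3640, -0.1430, 0.3860, -0.7460]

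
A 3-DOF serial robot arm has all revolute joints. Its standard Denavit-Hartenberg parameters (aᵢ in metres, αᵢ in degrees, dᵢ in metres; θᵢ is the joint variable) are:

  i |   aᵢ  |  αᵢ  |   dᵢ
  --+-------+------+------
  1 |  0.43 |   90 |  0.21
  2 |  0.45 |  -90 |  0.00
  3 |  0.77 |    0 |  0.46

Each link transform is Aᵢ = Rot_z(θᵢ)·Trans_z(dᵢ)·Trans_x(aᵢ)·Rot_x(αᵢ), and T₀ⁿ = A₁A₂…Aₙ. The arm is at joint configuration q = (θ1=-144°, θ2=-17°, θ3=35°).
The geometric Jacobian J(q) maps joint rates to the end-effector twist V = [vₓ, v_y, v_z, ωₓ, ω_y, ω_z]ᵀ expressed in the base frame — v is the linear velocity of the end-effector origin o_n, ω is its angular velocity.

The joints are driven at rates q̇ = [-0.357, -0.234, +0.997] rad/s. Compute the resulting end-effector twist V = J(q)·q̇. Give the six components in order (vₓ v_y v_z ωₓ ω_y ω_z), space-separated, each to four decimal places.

o_n = [-1.0332, -1.2966, 0.3339]
J₁: ẑ×o_n = [1.2966, -1.0332, 0.0000], ω = ẑ
J2: z=[-0.5878, 0.8090, 0.0000] o=[-0.3479, -0.2527, 0.2100] → [0.1003, 0.0728, 1.1680, -0.5878, 0.8090, 0.0000]
J3: z=[-0.2365, -0.1719, 0.9563] o=[-0.6960, -0.5057, 0.0784] → [0.7124, -0.2620, 0.1291, -0.2365, -0.1719, 0.9563]
V = J·q̇ = [0.2240, 0.0906, -0.1446, -0.0983, -0.3606, 0.5964]

0.2240 0.0906 -0.1446 -0.0983 -0.3606 0.5964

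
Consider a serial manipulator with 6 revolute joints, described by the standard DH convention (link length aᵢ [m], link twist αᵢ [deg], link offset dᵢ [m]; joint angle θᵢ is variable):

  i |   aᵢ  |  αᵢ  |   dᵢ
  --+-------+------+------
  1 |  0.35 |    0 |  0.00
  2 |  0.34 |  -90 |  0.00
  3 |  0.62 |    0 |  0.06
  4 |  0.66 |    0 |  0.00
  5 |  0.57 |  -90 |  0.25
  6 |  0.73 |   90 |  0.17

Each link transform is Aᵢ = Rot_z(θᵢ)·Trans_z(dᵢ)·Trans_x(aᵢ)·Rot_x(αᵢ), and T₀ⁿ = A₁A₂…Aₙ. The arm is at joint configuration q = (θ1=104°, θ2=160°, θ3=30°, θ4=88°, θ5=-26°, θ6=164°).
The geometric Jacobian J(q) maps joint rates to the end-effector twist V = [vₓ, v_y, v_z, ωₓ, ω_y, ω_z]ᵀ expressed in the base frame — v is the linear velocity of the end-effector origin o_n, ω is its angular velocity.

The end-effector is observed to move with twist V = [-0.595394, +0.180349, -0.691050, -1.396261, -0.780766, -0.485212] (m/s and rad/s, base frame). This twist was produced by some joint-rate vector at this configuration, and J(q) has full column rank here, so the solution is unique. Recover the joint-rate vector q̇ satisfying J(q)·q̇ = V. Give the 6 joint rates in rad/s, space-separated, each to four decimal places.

-0.6650 0.2120 0.3370 -0.6870 -0.9570 -0.9230

o_n = [-0.0185, -0.0714, -0.7552]
J₁: ẑ×o_n = [0.0714, -0.0185, 0.0000], ω = ẑ
J2: z=[0.0000, 0.0000, 1.0000] o=[-0.0847, 0.3396, 0.0000] → [0.4110, 0.0662, -0.0000, 0.0000, 0.0000, 1.0000]
J3: z=[0.9945, -0.1045, 0.0000] o=[-0.1202, 0.0015, 0.0000] → [0.0789, 0.7510, -0.0618, 0.9945, -0.1045, 0.0000]
J4: z=[0.9945, -0.1045, 0.0000] o=[-0.1167, -0.5388, -0.3100] → [0.0465, 0.4427, 0.4752, 0.9945, -0.1045, 0.0000]
J5: z=[0.9945, -0.1045, 0.0000] o=[-0.0843, -0.2306, -0.8927] → [-0.0144, -0.1368, 0.1653, 0.9945, -0.1045, 0.0000]
J6: z=[0.1045, 0.9939, 0.0349] o=[0.1664, -0.2370, -1.4624] → [0.6971, -0.0803, 0.2011, 0.1045, 0.9939, 0.0349]
q̇ = J⁺·V = [-0.6650, 0.2120, 0.3370, -0.6870, -0.9570, -0.9230]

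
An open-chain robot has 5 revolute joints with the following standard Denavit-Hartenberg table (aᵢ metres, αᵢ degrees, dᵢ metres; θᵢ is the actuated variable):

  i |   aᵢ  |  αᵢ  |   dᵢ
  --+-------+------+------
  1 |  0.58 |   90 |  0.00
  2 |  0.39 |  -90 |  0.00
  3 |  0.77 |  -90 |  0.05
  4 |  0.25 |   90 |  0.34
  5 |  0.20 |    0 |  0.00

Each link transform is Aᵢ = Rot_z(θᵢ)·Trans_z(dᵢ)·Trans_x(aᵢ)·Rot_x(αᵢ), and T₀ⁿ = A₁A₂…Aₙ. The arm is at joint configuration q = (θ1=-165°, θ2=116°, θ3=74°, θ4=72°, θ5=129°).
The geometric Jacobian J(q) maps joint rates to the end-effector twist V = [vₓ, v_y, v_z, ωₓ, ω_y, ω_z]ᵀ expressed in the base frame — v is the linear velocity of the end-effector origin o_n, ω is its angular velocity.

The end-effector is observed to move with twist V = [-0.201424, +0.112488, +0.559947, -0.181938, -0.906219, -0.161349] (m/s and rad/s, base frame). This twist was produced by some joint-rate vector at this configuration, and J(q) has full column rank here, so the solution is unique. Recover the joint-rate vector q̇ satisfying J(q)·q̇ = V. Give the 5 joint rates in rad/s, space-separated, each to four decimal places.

-0.5000 -0.3940 -0.6640 -0.0000 0.4750

o_n = [-0.3250, -1.0329, 0.1526]
J₁: ẑ×o_n = [1.0329, -0.3250, 0.0000], ω = ẑ
J2: z=[-0.2588, 0.9659, 0.0000] o=[-0.5602, -0.1501, 0.0000] → [0.1474, 0.0395, 0.0013, -0.2588, 0.9659, 0.0000]
J3: z=[0.8682, 0.2326, -0.4384] o=[-0.3951, -0.1059, 0.3505] → [-0.4524, 0.1411, -0.8211, 0.8682, 0.2326, -0.4384]
J4: z=[-0.3357, -0.3753, -0.8640] o=[-0.0702, -0.7851, 0.5194] → [-0.0765, 0.0970, -0.0124, -0.3357, -0.3753, -0.8640]
J5: z=[0.6159, -0.7814, 0.1002] o=[-0.3626, -1.0373, 0.3490] → [0.1530, 0.1247, 0.0320, 0.6159, -0.7814, 0.1002]
q̇ = J⁺·V = [-0.5000, -0.3940, -0.6640, -0.0000, 0.4750]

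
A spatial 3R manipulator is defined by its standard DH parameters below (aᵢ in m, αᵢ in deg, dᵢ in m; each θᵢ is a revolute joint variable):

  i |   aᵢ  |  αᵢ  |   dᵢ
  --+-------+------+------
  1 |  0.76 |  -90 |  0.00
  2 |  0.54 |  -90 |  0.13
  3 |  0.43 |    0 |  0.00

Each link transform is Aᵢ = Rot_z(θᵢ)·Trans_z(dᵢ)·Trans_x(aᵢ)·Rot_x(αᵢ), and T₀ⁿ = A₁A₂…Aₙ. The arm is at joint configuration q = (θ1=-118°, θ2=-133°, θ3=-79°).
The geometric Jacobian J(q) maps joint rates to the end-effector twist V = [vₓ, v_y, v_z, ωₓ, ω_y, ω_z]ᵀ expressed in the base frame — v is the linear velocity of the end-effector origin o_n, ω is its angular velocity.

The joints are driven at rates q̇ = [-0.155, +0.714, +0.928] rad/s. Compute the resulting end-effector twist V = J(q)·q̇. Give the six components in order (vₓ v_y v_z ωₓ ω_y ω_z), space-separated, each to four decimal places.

-0.1804 -0.0663 0.5894 0.3118 -0.9345 0.4779

o_n = [0.3298, -0.5557, 0.4549]
J₁: ẑ×o_n = [0.5557, 0.3298, -0.0000], ω = ẑ
J2: z=[0.8829, -0.4695, 0.0000] o=[-0.3568, -0.6710, 0.0000] → [-0.2136, -0.4017, 0.4242, 0.8829, -0.4695, 0.0000]
J3: z=[-0.3433, -0.6457, 0.6820] o=[-0.0691, -0.4069, 0.3949] → [0.0627, 0.2927, 0.3087, -0.3433, -0.6457, 0.6820]
V = J·q̇ = [-0.1804, -0.0663, 0.5894, 0.3118, -0.9345, 0.4779]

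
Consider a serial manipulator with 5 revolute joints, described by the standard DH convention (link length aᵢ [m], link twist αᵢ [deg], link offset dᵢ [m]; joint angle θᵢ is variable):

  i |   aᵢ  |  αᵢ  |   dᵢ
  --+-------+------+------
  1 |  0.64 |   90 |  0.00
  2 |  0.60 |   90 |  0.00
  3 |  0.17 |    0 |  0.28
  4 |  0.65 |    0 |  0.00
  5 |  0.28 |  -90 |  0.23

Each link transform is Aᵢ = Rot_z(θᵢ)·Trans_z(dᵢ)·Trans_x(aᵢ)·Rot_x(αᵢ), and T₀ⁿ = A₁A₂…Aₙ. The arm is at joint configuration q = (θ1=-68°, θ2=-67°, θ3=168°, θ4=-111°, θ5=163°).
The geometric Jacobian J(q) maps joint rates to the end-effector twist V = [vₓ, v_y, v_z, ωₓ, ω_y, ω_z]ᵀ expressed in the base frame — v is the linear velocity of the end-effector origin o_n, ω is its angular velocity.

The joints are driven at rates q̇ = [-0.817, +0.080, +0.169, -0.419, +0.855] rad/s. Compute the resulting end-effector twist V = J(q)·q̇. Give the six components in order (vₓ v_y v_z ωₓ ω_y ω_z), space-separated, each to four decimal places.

o_n = [-0.2235, -0.5158, -0.7269]
J₁: ẑ×o_n = [0.5158, -0.2235, 0.0000], ω = ẑ
J2: z=[-0.9272, -0.3746, 0.0000] o=[0.2397, -0.5934, 0.0000] → [0.2723, -0.6740, -0.2455, -0.9272, -0.3746, 0.0000]
J3: z=[-0.3448, 0.8535, -0.3907] o=[0.3276, -0.8108, -0.5523] → [-0.0338, 0.1551, 0.3687, -0.3448, 0.8535, -0.3907]
J4: z=[-0.3448, 0.8535, -0.3907] o=[0.1739, -0.5248, -0.5086] → [-0.1828, 0.0800, 0.3361, -0.3448, 0.8535, -0.3907]
J5: z=[-0.3448, 0.8535, -0.3907] o=[-0.2797, -0.8573, -0.8345] → [0.2252, 0.0151, -0.1657, -0.3448, 0.8535, -0.3907]
V = J·q̇ = [-0.1362, 0.1344, -0.2398, -0.2828, 0.4864, -1.0534]

-0.1362 0.1344 -0.2398 -0.2828 0.4864 -1.0534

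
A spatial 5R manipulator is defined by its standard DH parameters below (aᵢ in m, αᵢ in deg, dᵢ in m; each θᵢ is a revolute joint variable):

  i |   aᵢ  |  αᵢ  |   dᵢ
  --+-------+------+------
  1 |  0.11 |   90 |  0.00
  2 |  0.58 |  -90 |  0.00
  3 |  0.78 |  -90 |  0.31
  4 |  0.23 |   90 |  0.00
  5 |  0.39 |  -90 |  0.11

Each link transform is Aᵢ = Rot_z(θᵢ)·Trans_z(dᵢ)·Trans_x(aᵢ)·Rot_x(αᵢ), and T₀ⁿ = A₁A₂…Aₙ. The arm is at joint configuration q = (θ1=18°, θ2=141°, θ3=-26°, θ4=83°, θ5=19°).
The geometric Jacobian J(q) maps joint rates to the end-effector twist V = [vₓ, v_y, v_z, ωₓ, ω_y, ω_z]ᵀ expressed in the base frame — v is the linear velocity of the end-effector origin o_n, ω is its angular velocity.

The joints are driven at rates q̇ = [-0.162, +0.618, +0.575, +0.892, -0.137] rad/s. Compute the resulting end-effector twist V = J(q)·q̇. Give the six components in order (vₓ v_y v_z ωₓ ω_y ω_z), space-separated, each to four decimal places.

o_n = [-0.7472, -0.5663, 1.1548]
J₁: ẑ×o_n = [0.5663, -0.7472, 0.0000], ω = ẑ
J2: z=[0.3090, -0.9511, 0.0000] o=[0.1046, 0.0340, 0.0000] → [-1.0983, -0.3568, -0.9956, 0.3090, -0.9511, 0.0000]
J3: z=[-0.5985, -0.1945, -0.7771] o=[-0.3241, -0.1053, 0.3650] → [-0.5118, 0.8015, 0.1936, -0.5985, -0.1945, -0.7771]
J4: z=[-0.6017, 0.7495, 0.2759] o=[-0.9221, -0.6591, 0.5653] → [0.4162, 0.4030, -0.1870, -0.6017, 0.7495, 0.2759]
J5: z=[-0.5978, -0.6517, 0.4667] o=[-0.8003, -0.6325, 0.7585] → [-0.2891, 0.2617, -0.0050, -0.5978, -0.6517, 0.4667]
V = J·q̇ = [-0.6539, 0.6850, -0.6701, -0.6080, 0.0583, -0.4267]

-0.6539 0.6850 -0.6701 -0.6080 0.0583 -0.4267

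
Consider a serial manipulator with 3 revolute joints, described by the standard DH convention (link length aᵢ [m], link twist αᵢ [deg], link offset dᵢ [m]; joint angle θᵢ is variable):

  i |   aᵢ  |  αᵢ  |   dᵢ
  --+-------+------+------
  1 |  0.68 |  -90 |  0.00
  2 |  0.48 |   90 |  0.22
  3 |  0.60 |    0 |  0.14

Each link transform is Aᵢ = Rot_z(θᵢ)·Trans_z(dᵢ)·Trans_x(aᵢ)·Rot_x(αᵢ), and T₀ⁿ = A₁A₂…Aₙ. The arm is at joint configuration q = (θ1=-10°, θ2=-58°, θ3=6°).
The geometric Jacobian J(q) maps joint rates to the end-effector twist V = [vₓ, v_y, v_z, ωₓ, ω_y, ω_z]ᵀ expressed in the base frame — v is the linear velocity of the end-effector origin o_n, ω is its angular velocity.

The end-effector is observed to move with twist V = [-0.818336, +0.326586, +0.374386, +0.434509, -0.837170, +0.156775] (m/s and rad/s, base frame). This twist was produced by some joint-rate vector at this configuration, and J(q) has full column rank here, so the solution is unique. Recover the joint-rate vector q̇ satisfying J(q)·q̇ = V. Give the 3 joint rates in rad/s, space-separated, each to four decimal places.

0.5150 -0.7490 -0.6760

o_n = [1.1637, 0.0819, 0.9873]
J₁: ẑ×o_n = [-0.0819, 1.1637, 0.0000], ω = ẑ
J2: z=[0.1736, 0.9848, 0.0000] o=[0.6697, -0.1181, 0.0000] → [0.9723, -0.1714, -0.4518, 0.1736, 0.9848, 0.0000]
J3: z=[-0.8352, 0.1473, 0.5299] o=[0.9584, 0.0544, 0.4071] → [0.0709, 0.5934, -0.0532, -0.8352, 0.1473, 0.5299]
q̇ = J⁺·V = [0.5150, -0.7490, -0.6760]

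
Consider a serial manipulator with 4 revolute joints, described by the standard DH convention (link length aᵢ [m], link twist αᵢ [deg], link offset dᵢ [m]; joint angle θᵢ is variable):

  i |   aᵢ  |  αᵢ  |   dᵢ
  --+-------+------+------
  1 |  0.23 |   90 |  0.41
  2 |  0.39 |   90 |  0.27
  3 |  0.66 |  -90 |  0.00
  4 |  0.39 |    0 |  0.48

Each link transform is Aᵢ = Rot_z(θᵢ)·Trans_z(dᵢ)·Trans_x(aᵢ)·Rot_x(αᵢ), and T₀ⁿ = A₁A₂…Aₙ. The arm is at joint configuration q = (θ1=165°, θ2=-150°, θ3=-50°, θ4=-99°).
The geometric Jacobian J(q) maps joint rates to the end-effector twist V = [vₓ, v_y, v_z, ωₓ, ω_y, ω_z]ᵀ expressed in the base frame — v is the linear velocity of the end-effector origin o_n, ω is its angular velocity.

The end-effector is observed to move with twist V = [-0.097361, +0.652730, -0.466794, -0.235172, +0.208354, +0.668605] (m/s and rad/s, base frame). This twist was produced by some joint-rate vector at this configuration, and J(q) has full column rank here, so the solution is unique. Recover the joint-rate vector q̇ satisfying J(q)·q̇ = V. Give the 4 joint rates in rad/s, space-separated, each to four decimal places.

0.4890 0.4200 0.0150 -0.4350

o_n = [0.9508, -0.1308, 0.1722]
J₁: ẑ×o_n = [0.1308, 0.9508, -0.0000], ω = ẑ
J2: z=[0.2588, 0.9659, 0.0000] o=[-0.2222, 0.0595, 0.4100] → [-0.2297, 0.0615, -1.1822, 0.2588, 0.9659, 0.0000]
J3: z=[0.4830, -0.1294, 0.8660] o=[0.1740, 0.2329, 0.2150] → [0.3206, 0.6934, -0.0752, 0.4830, -0.1294, 0.8660]
J4: z=[0.8072, 0.4492, -0.3830] o=[0.3980, -0.3505, 0.0029] → [0.1602, -0.3484, -0.0710, 0.8072, 0.4492, -0.3830]
q̇ = J⁺·V = [0.4890, 0.4200, 0.0150, -0.4350]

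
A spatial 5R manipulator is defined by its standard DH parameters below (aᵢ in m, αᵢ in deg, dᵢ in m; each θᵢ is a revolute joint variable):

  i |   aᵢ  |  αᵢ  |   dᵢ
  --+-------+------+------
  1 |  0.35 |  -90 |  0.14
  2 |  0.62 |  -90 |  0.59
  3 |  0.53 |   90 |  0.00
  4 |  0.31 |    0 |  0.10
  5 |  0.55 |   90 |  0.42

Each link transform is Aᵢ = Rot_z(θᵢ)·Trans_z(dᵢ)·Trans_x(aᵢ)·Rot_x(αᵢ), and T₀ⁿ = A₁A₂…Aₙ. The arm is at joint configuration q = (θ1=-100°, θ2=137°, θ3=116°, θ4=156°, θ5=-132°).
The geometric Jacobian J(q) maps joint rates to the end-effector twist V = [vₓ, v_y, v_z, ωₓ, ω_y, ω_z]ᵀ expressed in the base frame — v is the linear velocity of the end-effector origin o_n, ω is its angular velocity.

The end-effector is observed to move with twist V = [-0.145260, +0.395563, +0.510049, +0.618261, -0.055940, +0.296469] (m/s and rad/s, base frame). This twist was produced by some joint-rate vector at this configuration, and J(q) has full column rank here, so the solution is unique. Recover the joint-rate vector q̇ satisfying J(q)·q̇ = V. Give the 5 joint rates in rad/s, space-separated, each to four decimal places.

o_n = [-0.2296, 0.4909, -0.1218]
J₁: ẑ×o_n = [-0.4909, -0.2296, 0.0000], ω = ẑ
J2: z=[0.9848, -0.1736, 0.0000] o=[-0.0608, -0.3447, 0.1400] → [0.0455, 0.2578, 0.7936, 0.9848, -0.1736, 0.0000]
J3: z=[0.1184, 0.6716, 0.7314] o=[0.5990, -0.0006, -0.2828] → [-0.2513, -0.6251, 0.6147, 0.1184, 0.6716, 0.7314]
J4: z=[-0.3176, 0.7235, -0.6130] o=[0.1004, -0.0852, -0.1244] → [0.3551, 0.2031, 0.0558, -0.3176, 0.7235, -0.6130]
J5: z=[-0.3176, 0.7235, -0.6130] o=[0.3500, 0.1170, -0.1781] → [0.2700, 0.3732, 0.3006, -0.3176, 0.7235, -0.6130]
q̇ = J⁺·V = [0.8730, 0.8290, -0.3860, 0.2240, 0.2560]

0.8730 0.8290 -0.3860 0.2240 0.2560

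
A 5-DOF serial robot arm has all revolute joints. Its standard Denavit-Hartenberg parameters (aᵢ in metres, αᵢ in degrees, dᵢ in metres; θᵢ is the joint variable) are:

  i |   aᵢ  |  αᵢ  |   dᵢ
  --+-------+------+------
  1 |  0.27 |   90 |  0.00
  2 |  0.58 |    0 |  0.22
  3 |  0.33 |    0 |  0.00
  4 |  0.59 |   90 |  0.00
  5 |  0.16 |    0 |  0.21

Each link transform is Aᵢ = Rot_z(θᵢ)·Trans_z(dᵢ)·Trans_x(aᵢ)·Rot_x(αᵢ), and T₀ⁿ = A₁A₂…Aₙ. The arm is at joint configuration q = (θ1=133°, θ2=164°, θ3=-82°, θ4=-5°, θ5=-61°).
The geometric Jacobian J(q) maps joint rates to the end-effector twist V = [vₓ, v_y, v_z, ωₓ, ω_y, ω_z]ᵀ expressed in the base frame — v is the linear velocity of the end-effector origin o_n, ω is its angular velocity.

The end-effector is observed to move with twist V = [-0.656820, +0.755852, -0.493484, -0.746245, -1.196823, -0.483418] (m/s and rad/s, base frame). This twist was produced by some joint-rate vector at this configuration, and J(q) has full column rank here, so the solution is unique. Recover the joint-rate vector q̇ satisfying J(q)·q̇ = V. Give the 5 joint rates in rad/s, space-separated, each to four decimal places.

o_n = [-0.0186, 0.1374, 1.0899]
J₁: ẑ×o_n = [-0.1374, -0.0186, 0.0000], ω = ẑ
J2: z=[0.7314, 0.6820, 0.0000] o=[-0.1841, 0.1975, 0.0000] → [0.7433, -0.7971, -0.1568, 0.7314, 0.6820, 0.0000]
J3: z=[0.7314, 0.6820, 0.0000] o=[0.3570, -0.0602, 0.1599] → [0.6343, -0.6802, 0.4007, 0.7314, 0.6820, 0.0000]
J4: z=[0.7314, 0.6820, 0.0000] o=[0.3257, -0.0267, 0.4867] → [0.4114, -0.4412, 0.3548, 0.7314, 0.6820, 0.0000]
J5: z=[-0.6645, 0.7126, -0.2250] o=[0.2352, 0.0704, 1.0615] → [0.0353, 0.0759, 0.1364, -0.6645, 0.7126, -0.2250]
q̇ = J⁺·V = [-0.5680, -0.1280, -0.5330, -0.7010, -0.3760]

-0.5680 -0.1280 -0.5330 -0.7010 -0.3760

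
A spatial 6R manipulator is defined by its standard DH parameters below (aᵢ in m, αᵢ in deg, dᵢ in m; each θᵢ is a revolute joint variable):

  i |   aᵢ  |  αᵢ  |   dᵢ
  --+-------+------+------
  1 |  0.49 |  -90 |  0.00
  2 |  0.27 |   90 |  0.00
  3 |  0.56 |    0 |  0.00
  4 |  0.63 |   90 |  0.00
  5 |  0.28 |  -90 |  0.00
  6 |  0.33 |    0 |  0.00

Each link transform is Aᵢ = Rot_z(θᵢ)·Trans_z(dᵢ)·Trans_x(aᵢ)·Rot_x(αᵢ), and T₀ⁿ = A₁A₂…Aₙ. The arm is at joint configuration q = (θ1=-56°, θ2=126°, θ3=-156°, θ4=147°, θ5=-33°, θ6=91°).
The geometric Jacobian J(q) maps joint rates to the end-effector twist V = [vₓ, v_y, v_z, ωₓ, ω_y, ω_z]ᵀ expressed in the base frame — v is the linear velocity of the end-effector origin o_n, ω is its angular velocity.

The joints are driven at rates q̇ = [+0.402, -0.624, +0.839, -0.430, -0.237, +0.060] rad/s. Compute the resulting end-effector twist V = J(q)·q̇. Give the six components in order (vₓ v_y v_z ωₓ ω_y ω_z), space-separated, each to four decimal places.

o_n = [-0.0405, -0.0051, -0.4457]
J₁: ẑ×o_n = [0.0051, -0.0405, 0.0000], ω = ẑ
J2: z=[0.8290, 0.5592, 0.0000] o=[0.2740, -0.4062, 0.0000] → [-0.2492, 0.3695, 0.5084, 0.8290, 0.5592, 0.0000]
J3: z=[0.4524, -0.6707, -0.5878] o=[0.1853, -0.2747, -0.2184] → [0.3109, 0.2355, -0.0295, 0.4524, -0.6707, -0.5878]
J4: z=[0.4524, -0.6707, -0.5878] o=[0.1646, -0.6513, 0.1954] → [0.8099, 0.4106, 0.1548, 0.4524, -0.6707, -0.5878]
J5: z=[-0.7674, -0.6285, 0.1266] o=[-0.1216, -0.4032, -0.3080] → [0.0362, -0.0954, -0.2545, -0.7674, -0.6285, 0.1266]
J6: z=[0.1320, -0.3480, -0.9282] o=[-0.2973, -0.2085, -0.4060] → [0.2026, -0.2331, 0.1162, 0.1320, -0.3480, -0.9282]
V = J·q̇ = [0.0737, -0.2172, -0.3413, -0.1425, -0.4952, 0.0759]

0.0737 -0.2172 -0.3413 -0.1425 -0.4952 0.0759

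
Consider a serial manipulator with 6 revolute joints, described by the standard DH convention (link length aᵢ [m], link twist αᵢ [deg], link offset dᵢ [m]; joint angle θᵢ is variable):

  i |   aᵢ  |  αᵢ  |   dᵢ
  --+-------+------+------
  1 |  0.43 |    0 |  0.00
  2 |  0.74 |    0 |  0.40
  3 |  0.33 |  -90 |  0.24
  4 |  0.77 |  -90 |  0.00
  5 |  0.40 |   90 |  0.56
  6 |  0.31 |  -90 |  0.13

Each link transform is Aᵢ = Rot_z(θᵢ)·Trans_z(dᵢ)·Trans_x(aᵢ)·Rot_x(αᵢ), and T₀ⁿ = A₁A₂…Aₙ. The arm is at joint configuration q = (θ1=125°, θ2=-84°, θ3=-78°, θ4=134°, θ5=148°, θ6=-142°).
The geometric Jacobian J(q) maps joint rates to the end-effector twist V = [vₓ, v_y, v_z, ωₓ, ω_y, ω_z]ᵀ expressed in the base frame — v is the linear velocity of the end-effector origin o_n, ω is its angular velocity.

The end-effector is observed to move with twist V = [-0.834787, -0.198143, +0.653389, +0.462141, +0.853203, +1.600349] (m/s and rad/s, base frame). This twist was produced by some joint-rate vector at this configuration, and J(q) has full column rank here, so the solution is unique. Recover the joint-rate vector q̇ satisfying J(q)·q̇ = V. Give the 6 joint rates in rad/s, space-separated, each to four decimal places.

o_n = [-0.1448, 0.9405, 0.3880]
J₁: ẑ×o_n = [-0.9405, -0.1448, 0.0000], ω = ẑ
J2: z=[0.0000, 0.0000, 1.0000] o=[-0.2466, 0.3522, 0.0000] → [-0.5882, 0.1018, 0.0000, 0.0000, 0.0000, 1.0000]
J3: z=[0.0000, 0.0000, 1.0000] o=[0.3118, 0.8377, 0.4000] → [-0.1028, -0.4567, 0.0000, 0.0000, 0.0000, 1.0000]
J4: z=[0.6018, 0.7986, 0.0000] o=[0.5754, 0.6391, 0.6400] → [-0.2013, 0.1517, 0.7565, 0.6018, 0.7986, 0.0000]
J5: z=[-0.5745, 0.4329, 0.6947] o=[0.1482, 0.9610, 0.0861] → [0.1450, -0.0301, 0.1387, -0.5745, 0.4329, 0.6947]
J6: z=[-0.8044, -0.4557, -0.3812] o=[-0.1129, 0.8924, 0.7191] → [0.1693, -0.2542, -0.0533, -0.8044, -0.4557, -0.3812]
q̇ = J⁺·V = [0.5980, 0.1010, 0.6190, 0.7950, 0.3000, -0.1940]

0.5980 0.1010 0.6190 0.7950 0.3000 -0.1940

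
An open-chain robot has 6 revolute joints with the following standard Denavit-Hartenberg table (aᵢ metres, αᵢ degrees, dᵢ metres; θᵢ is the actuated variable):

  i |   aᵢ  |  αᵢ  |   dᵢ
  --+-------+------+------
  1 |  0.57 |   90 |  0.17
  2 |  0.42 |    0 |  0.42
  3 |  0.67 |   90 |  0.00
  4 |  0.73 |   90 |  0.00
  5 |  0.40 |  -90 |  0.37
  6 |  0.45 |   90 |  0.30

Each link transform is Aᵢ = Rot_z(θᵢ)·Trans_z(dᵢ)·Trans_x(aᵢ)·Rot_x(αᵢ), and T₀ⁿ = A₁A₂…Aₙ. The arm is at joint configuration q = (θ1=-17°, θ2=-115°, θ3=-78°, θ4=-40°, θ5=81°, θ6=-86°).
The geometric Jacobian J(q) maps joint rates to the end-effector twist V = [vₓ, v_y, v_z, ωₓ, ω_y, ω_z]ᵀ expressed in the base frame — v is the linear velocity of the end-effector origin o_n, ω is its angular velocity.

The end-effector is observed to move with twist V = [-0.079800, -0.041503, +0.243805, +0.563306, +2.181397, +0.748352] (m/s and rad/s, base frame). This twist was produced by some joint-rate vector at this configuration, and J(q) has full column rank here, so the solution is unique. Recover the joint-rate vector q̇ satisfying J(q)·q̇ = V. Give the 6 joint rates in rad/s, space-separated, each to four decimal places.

-0.0380 -0.4410 -0.8480 0.8750 0.5610 -0.8380

o_n = [0.1403, 0.5108, 0.3689]
J₁: ẑ×o_n = [-0.5108, 0.1403, 0.0000], ω = ẑ
J2: z=[-0.2924, -0.9563, 0.0000] o=[0.5451, -0.1667, 0.1700] → [-0.1902, 0.0582, -0.5851, -0.2924, -0.9563, 0.0000]
J3: z=[-0.2924, -0.9563, 0.0000] o=[0.2526, -0.5164, -0.2106] → [-0.5542, 0.1694, -0.4076, -0.2924, -0.9563, 0.0000]
J4: z=[0.2151, -0.0658, 0.9744] o=[-0.3717, -0.3255, -0.0599] → [-0.8431, 0.4067, 0.2136, 0.2151, -0.0658, 0.9744]
J5: z=[0.8229, 0.5495, -0.1446] o=[-0.7556, 0.2825, 0.0659] → [0.1995, -0.3789, -0.3045, 0.8229, 0.5495, -0.1446]
J6: z=[0.5530, -0.8330, -0.0178] o=[-0.3991, 0.5119, 0.4081] → [0.0326, 0.0121, 0.4487, 0.5530, -0.8330, -0.0178]
q̇ = J⁺·V = [-0.0380, -0.4410, -0.8480, 0.8750, 0.5610, -0.8380]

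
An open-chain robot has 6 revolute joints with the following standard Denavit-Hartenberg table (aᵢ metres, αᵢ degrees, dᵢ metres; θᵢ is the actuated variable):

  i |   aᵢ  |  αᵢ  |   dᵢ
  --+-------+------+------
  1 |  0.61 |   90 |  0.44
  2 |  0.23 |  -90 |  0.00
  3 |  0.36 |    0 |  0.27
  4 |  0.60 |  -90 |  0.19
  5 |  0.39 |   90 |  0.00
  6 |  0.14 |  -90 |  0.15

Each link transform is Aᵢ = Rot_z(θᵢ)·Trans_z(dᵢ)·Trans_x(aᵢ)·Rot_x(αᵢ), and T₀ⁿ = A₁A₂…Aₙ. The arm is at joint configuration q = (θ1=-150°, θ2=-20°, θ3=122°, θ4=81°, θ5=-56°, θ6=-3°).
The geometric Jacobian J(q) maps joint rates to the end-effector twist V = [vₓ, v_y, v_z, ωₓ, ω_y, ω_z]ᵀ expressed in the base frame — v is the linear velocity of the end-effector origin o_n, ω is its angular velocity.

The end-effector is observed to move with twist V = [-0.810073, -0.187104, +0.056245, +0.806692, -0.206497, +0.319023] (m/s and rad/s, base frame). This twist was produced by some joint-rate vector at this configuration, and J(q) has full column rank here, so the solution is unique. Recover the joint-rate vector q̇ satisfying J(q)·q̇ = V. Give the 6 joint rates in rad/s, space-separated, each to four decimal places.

o_n = [-0.2656, -0.1654, 1.5944]
J₁: ẑ×o_n = [0.1654, -0.2656, 0.0000], ω = ẑ
J2: z=[-0.5000, 0.8660, 0.0000] o=[-0.5283, -0.3050, 0.4400] → [0.9997, 0.5772, -0.2973, -0.5000, 0.8660, 0.0000]
J3: z=[-0.2962, -0.1710, 0.9397] o=[-0.7154, -0.4131, 0.3613] → [-0.4436, 0.7879, 0.0036, -0.2962, -0.1710, 0.9397]
J4: z=[-0.2962, -0.1710, 0.9397] o=[-0.4875, -0.6340, 0.6803] → [-0.5967, 0.4793, -0.1008, -0.2962, -0.1710, 0.9397]
J5: z=[-0.7782, 0.6136, -0.1336] o=[-0.2116, -0.2040, 1.0477] → [0.3406, 0.4327, 0.0031, -0.7782, 0.6136, -0.1336]
J6: z=[-0.6247, -0.7347, 0.2645] o=[-0.1866, -0.0911, 1.4202] → [-0.1083, 0.0879, -0.0117, -0.6247, -0.7347, 0.2645]
q̇ = J⁺·V = [-0.0950, -0.3670, -0.0230, 0.5870, -0.4720, -0.6770]

-0.0950 -0.3670 -0.0230 0.5870 -0.4720 -0.6770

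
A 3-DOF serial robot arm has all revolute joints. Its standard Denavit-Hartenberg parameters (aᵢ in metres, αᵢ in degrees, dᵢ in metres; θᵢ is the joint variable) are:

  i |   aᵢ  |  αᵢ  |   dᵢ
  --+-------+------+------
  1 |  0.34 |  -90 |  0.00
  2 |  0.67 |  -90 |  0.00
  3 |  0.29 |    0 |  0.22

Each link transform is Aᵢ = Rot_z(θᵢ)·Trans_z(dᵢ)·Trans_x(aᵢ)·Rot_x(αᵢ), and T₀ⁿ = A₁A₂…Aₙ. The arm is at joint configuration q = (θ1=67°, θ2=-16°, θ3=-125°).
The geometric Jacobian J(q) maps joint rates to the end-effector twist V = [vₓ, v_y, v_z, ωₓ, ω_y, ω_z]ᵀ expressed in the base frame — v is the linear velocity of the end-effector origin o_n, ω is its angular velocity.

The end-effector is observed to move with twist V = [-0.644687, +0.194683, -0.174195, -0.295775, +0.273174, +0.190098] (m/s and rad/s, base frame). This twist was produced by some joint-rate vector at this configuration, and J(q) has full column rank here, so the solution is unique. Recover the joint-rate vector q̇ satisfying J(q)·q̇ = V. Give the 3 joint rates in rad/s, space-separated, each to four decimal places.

0.6640 0.3790 0.4930

o_n = [0.1270, 0.9073, -0.0726]
J₁: ẑ×o_n = [-0.9073, 0.1270, 0.0000], ω = ẑ
J2: z=[-0.9205, 0.3907, 0.0000] o=[0.1328, 0.3130, 0.0000] → [-0.0284, -0.0669, -0.5448, -0.9205, 0.3907, 0.0000]
J3: z=[0.1077, 0.2537, -0.9613] o=[0.3845, 0.9058, 0.1847] → [-0.0639, 0.2752, 0.0655, 0.1077, 0.2537, -0.9613]
q̇ = J⁺·V = [0.6640, 0.3790, 0.4930]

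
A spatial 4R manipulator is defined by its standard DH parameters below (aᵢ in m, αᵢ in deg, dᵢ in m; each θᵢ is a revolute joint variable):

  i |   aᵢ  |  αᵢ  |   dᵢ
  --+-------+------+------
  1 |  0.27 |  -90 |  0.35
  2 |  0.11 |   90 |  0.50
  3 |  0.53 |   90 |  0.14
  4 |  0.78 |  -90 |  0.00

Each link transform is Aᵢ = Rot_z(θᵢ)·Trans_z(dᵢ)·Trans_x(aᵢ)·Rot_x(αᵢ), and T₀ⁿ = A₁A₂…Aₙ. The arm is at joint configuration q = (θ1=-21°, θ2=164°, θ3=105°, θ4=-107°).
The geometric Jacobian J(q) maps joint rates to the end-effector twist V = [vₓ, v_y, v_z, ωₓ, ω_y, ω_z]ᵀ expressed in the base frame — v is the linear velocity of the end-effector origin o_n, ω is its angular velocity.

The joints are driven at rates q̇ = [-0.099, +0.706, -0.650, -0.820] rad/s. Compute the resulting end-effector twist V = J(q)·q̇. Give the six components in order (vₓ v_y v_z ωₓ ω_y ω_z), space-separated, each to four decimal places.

-0.0089 -0.5827 -0.1361 0.7205 0.2523 0.7441

o_n = [0.3513, 0.7131, 0.9237]
J₁: ẑ×o_n = [-0.7131, 0.3513, 0.0000], ω = ẑ
J2: z=[0.3584, 0.9336, 0.0000] o=[0.2521, -0.0968, 0.3500] → [0.5356, -0.2056, 0.1976, 0.3584, 0.9336, 0.0000]
J3: z=[0.2573, -0.0988, -0.9613] o=[0.3325, 0.4079, 0.3197] → [0.2337, -0.1734, 0.0804, 0.2573, -0.0988, -0.9613]
J4: z=[-0.7741, 0.5744, -0.2662] o=[0.6751, 0.8248, 0.2229] → [0.3728, 0.6287, 0.2724, -0.7741, 0.5744, -0.2662]
V = J·q̇ = [-0.0089, -0.5827, -0.1361, 0.7205, 0.2523, 0.7441]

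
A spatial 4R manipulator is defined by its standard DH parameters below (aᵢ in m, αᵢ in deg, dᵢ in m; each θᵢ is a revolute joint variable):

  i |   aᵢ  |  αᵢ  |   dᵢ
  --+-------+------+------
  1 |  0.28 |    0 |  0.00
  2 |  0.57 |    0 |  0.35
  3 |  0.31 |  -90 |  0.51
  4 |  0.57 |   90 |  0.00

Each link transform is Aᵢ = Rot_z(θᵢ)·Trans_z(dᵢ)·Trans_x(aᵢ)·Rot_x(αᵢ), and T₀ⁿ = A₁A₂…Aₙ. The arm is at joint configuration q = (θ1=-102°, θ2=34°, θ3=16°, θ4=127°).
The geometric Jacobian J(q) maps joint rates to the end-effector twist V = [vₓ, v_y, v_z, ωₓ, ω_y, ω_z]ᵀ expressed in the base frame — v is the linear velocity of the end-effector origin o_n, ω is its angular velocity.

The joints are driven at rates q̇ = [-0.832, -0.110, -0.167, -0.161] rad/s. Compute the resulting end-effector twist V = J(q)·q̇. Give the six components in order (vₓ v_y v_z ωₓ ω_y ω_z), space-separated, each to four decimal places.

o_n = [0.1350, -0.7763, 0.4048]
J₁: ẑ×o_n = [0.7763, 0.1350, -0.0000], ω = ẑ
J2: z=[0.0000, 0.0000, 1.0000] o=[-0.0582, -0.2739, 0.0000] → [0.5025, 0.1932, -0.0000, 0.0000, 0.0000, 1.0000]
J3: z=[0.0000, 0.0000, 1.0000] o=[0.1553, -0.8024, 0.3500] → [-0.0260, -0.0203, 0.0000, 0.0000, 0.0000, 1.0000]
J4: z=[0.7880, 0.6157, 0.0000] o=[0.3462, -1.0467, 0.8600] → [-0.2803, 0.3587, 0.3430, 0.7880, 0.6157, 0.0000]
V = J·q̇ = [-0.6517, -0.1879, -0.0552, -0.1269, -0.0991, -1.1090]

-0.6517 -0.1879 -0.0552 -0.1269 -0.0991 -1.1090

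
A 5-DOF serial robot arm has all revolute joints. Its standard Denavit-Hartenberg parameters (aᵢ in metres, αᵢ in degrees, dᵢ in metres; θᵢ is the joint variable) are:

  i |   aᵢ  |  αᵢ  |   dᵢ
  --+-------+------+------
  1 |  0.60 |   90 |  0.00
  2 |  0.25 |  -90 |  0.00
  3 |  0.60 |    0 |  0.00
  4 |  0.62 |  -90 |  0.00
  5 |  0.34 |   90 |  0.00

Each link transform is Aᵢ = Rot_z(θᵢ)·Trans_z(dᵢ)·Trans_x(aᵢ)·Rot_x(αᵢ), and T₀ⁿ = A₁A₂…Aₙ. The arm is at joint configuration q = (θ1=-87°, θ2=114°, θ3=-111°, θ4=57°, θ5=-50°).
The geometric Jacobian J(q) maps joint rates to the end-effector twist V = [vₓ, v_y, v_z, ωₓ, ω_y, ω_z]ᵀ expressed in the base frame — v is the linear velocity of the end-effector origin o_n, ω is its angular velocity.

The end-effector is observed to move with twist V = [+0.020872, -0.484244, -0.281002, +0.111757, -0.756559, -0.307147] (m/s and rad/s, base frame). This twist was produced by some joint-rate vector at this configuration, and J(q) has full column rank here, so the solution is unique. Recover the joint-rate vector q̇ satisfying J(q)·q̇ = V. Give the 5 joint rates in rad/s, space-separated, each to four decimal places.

0.1810 -0.6210 -0.0790 -0.4180 -0.9340

o_n = [-1.2291, -0.2120, 0.3763]
J₁: ẑ×o_n = [0.2120, -1.2291, 0.0000], ω = ẑ
J2: z=[-0.9986, -0.0523, 0.0000] o=[0.0314, -0.5992, 0.0000] → [-0.0197, 0.3758, -0.4526, -0.9986, -0.0523, 0.0000]
J3: z=[-0.0478, 0.9123, -0.4067] o=[0.0261, -0.4976, 0.2284] → [0.2511, 0.5176, 1.1315, -0.0478, 0.9123, -0.4067]
J4: z=[-0.0478, 0.9123, -0.4067] o=[-0.5287, -0.6143, 0.0320] → [0.4778, 0.3013, 0.6197, -0.0478, 0.9123, -0.4067]
J5: z=[0.5698, 0.3594, 0.7391] o=[-1.0374, -0.4925, 0.3649] → [-0.2032, -0.1482, 0.2287, 0.5698, 0.3594, 0.7391]
q̇ = J⁺·V = [0.1810, -0.6210, -0.0790, -0.4180, -0.9340]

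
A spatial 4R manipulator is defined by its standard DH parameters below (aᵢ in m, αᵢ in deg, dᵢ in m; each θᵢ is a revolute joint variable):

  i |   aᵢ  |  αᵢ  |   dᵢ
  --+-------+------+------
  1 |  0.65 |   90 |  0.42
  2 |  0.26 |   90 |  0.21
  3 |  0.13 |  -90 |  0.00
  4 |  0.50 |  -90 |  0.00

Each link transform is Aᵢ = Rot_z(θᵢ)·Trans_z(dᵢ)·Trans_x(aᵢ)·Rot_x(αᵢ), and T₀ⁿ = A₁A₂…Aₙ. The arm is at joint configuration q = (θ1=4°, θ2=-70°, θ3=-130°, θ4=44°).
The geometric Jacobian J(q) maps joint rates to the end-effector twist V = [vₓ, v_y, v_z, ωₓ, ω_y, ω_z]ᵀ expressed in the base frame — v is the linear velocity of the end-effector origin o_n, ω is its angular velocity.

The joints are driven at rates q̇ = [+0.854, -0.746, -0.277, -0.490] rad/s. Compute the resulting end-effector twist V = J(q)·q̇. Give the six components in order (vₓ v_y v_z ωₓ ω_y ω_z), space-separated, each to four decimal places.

o_n = [0.9438, 0.2315, 0.5902]
J₁: ẑ×o_n = [-0.2315, 0.9438, 0.0000], ω = ẑ
J2: z=[0.0698, -0.9976, 0.0000] o=[0.6484, 0.0453, 0.4200] → [-0.1698, -0.0119, 0.3077, 0.0698, -0.9976, 0.0000]
J3: z=[-0.9374, -0.0655, -0.3420] o=[0.7518, -0.1579, 0.1757] → [0.1060, 0.3229, -0.3525, -0.9374, -0.0655, -0.3420]
J4: z=[0.2165, 0.6595, -0.7198] o=[0.7163, -0.0606, 0.2542] → [0.4319, -0.2365, -0.0868, 0.2165, 0.6595, -0.7198]
V = J·q̇ = [-0.3120, 0.8413, -0.0893, 0.1015, 0.4392, 1.3015]

-0.3120 0.8413 -0.0893 0.1015 0.4392 1.3015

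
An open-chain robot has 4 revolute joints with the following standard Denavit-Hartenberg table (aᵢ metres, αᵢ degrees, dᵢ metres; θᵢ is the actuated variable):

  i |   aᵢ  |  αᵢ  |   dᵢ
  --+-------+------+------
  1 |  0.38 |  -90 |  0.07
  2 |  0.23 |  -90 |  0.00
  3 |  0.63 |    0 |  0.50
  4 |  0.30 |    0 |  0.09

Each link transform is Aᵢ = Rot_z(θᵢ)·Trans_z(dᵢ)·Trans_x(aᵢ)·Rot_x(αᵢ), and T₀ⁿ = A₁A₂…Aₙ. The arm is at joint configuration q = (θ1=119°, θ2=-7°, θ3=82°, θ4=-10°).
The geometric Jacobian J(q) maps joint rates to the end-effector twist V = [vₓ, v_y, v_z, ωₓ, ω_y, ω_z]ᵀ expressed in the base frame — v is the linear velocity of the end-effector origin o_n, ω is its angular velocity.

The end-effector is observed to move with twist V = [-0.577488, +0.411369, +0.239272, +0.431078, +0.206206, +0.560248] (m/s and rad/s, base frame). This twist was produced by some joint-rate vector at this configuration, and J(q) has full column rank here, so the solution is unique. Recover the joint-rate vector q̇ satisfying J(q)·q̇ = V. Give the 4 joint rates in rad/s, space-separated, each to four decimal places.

o_n = [0.3786, 1.1923, -0.4656]
J₁: ẑ×o_n = [-1.1923, 0.3786, 0.0000], ω = ẑ
J2: z=[-0.8746, -0.4848, 0.0000] o=[-0.1842, 0.3324, 0.0700] → [0.2597, -0.4684, -0.4792, -0.8746, -0.4848, 0.0000]
J3: z=[-0.0591, 0.1066, -0.9925] o=[-0.2949, 0.5320, 0.0980] → [0.5953, -0.7018, -0.1108, -0.0591, 0.1066, -0.9925]
J4: z=[-0.0591, 0.1066, -0.9925] o=[0.1790, 0.9639, -0.3876] → [0.2184, -0.2027, -0.0348, -0.0591, 0.1066, -0.9925]
q̇ = J⁺·V = [0.3270, -0.4770, -0.0330, -0.2020]

0.3270 -0.4770 -0.0330 -0.2020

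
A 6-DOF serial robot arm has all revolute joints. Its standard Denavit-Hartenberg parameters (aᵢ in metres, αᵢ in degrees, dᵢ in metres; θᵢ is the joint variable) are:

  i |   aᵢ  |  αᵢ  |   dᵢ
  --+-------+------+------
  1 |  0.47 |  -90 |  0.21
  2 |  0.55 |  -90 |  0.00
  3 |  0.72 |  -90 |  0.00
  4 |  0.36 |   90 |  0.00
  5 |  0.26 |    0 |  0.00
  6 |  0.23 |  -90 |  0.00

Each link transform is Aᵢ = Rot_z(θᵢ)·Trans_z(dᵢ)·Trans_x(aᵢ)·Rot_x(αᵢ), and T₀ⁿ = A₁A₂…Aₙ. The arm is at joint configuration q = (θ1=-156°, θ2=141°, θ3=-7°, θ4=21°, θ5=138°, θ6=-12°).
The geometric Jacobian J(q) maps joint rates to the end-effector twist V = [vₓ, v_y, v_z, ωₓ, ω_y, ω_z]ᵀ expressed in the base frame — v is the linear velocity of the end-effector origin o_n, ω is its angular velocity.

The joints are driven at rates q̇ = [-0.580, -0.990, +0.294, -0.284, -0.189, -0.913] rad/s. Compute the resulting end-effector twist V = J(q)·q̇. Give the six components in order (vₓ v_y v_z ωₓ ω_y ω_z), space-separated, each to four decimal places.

o_n = [0.4057, 0.4718, -0.6407]
J₁: ẑ×o_n = [-0.4718, 0.4057, 0.0000], ω = ẑ
J2: z=[0.4067, -0.9135, 0.0000] o=[-0.4294, -0.1912, 0.2100] → [0.7771, 0.3460, 1.0325, 0.4067, -0.9135, 0.0000]
J3: z=[0.5749, 0.2560, 0.7771] o=[-0.0389, -0.0173, -0.1361] → [-0.5093, 0.6356, 0.1674, 0.5749, 0.2560, 0.7771]
J4: z=[-0.3172, 0.9453, -0.0767] o=[0.5042, 0.1284, -0.5859] → [-0.0255, -0.0098, -0.0158, -0.3172, 0.9453, -0.0767]
J5: z=[0.8070, 0.3115, 0.5017] o=[0.6835, 0.1634, -0.8961] → [-0.0752, -0.3454, 0.3354, 0.8070, 0.3115, 0.5017]
J6: z=[0.8070, 0.3115, 0.5017] o=[0.5321, 0.3091, -0.7429] → [-0.0498, -0.1459, 0.1707, 0.8070, 0.3115, 0.5017]
V = J·q̇ = [-0.5785, -0.1897, -1.1877, -1.0329, 0.3679, -0.8826]

-0.5785 -0.1897 -1.1877 -1.0329 0.3679 -0.8826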